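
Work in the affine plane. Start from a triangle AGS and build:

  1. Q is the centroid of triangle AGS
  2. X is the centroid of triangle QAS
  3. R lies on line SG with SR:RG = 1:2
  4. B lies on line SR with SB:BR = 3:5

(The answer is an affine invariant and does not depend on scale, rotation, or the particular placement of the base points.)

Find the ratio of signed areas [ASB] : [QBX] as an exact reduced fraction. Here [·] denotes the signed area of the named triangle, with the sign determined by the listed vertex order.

Set A = (0, 0), G = (1, 0), S = (0, 1); any affine frame gives the same invariant.
1. Q is the centroid of triangle AGS ⇒ Q = (1/3, 1/3)
2. X is the centroid of triangle QAS ⇒ X = (1/9, 4/9)
3. R lies on line SG with SR:RG = 1:2 ⇒ R = (1/3, 2/3)
4. B lies on line SR with SB:BR = 3:5 ⇒ B = (1/8, 7/8)
2·[ASB] = -1/8, 2·[QBX] = 7/72
[ASB]:[QBX] = -1/8:7/72 = -9/7

[ASB]:[QBX] = -9/7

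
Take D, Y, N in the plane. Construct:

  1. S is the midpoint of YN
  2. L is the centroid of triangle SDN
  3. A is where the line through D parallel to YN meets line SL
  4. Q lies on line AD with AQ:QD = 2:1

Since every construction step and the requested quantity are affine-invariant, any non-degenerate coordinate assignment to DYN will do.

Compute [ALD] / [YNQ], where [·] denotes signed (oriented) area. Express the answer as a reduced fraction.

[ALD]:[YNQ] = -1/3

Work in coordinates with D = (0, 0), Y = (1, 0), N = (0, 1).
1. S is the midpoint of YN ⇒ S = (1/2, 1/2)
2. L is the centroid of triangle SDN ⇒ L = (1/6, 1/2)
3. A is where the line through D parallel to YN meets line SL ⇒ A = (-1/2, 1/2)
4. Q lies on line AD with AQ:QD = 2:1 ⇒ Q = (-1/6, 1/6)
2·[ALD] = -1/3, 2·[YNQ] = 1
[ALD]:[YNQ] = -1/3:1 = -1/3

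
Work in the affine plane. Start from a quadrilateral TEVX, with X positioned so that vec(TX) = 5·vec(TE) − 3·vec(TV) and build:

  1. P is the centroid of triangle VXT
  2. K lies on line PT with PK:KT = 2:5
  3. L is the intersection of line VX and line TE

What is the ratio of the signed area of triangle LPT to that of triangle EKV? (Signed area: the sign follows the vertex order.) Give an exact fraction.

[LPT]:[EKV] = 35/12

Set T = (0, 0), E = (1, 0), V = (0, 1), X = (5, -3); any affine frame gives the same invariant.
1. P is the centroid of triangle VXT ⇒ P = (5/3, -2/3)
2. K lies on line PT with PK:KT = 2:5 ⇒ K = (25/21, -10/21)
3. L is the intersection of line VX and line TE ⇒ L = (5/4, 0)
2·[LPT] = -5/6, 2·[EKV] = -2/7
[LPT]:[EKV] = -5/6:-2/7 = 35/12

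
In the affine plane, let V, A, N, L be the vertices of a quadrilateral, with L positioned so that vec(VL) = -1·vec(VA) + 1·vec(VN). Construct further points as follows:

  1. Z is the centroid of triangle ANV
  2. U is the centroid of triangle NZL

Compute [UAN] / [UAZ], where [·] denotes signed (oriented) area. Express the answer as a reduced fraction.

[UAN]:[UAZ] = -4

Choose coordinates V = (0, 0), A = (1, 0), N = (0, 1), L = (-1, 1).
1. Z is the centroid of triangle ANV ⇒ Z = (1/3, 1/3)
2. U is the centroid of triangle NZL ⇒ U = (-2/9, 7/9)
2·[UAN] = 4/9, 2·[UAZ] = -1/9
[UAN]:[UAZ] = 4/9:-1/9 = -4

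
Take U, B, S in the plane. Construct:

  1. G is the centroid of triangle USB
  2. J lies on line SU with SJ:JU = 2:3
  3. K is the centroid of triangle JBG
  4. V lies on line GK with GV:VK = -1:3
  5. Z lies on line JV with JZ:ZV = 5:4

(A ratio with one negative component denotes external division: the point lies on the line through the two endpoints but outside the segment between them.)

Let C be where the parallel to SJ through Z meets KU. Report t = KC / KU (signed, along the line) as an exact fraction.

t = 47/72

Choose coordinates U = (0, 0), B = (1, 0), S = (0, 1).
1. G is the centroid of triangle USB ⇒ G = (1/3, 1/3)
2. J lies on line SU with SJ:JU = 2:3 ⇒ J = (0, 3/5)
3. K is the centroid of triangle JBG ⇒ K = (4/9, 14/45)
4. V lies on line GK with GV:VK = -1:3 ⇒ V = (5/18, 31/90)
5. Z lies on line JV with JZ:ZV = 5:4 ⇒ Z = (25/162, 371/810)
through Z parallel to SJ: direction (0, -2/5); meets KU at C = (25/162, 35/324)
C = K + t·(U−K) with t = 47/72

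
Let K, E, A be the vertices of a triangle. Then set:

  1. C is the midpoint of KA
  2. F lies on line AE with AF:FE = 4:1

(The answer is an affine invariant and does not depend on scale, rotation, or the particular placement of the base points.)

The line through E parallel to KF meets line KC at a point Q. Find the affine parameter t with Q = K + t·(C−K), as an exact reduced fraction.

Work in coordinates with K = (0, 0), E = (1, 0), A = (0, 1).
1. C is the midpoint of KA ⇒ C = (0, 1/2)
2. F lies on line AE with AF:FE = 4:1 ⇒ F = (4/5, 1/5)
through E parallel to KF: direction (4/5, 1/5); meets KC at Q = (0, -1/4)
Q = K + t·(C−K) with t = -1/2

t = -1/2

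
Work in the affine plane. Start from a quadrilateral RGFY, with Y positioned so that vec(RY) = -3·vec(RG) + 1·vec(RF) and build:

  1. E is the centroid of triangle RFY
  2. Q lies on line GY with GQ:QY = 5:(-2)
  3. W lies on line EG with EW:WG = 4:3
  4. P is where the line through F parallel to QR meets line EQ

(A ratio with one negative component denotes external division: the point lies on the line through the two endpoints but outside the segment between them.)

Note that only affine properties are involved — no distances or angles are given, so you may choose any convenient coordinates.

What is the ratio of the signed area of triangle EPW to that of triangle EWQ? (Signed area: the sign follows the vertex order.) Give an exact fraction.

[EPW]:[EWQ] = 32/19

Choose coordinates R = (0, 0), G = (1, 0), F = (0, 1), Y = (-3, 1).
1. E is the centroid of triangle RFY ⇒ E = (-1, 2/3)
2. Q lies on line GY with GQ:QY = 5:(-2) ⇒ Q = (-17/3, 5/3)
3. W lies on line EG with EW:WG = 4:3 ⇒ W = (1/7, 2/7)
4. P is where the line through F parallel to QR meets line EQ ⇒ P = (391/57, -58/57)
2·[EPW] = -1280/1197, 2·[EWQ] = -40/63
[EPW]:[EWQ] = -1280/1197:-40/63 = 32/19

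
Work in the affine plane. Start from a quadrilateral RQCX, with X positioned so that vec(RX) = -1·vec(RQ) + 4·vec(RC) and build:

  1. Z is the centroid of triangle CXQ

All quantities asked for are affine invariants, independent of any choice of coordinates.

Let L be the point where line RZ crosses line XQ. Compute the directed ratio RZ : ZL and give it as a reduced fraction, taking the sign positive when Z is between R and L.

RZ:ZL = 5

Assign R = (0, 0), Q = (1, 0), C = (0, 1), X = (-1, 4) — the answer is frame-independent, so this choice is without loss of generality.
1. Z is the centroid of triangle CXQ ⇒ Z = (0, 5/3)
line RZ meets XQ at L = (0, 2)
Z = R + t·(L−R) with t = 5/6, so RZ:ZL = 5/6:1/6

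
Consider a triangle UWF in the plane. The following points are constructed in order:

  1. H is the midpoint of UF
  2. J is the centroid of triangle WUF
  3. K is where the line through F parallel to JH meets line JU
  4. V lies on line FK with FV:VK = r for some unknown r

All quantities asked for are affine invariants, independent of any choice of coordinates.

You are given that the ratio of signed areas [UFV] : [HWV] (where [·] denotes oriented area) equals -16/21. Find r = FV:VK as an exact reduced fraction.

Choose coordinates U = (0, 0), W = (1, 0), F = (0, 1).
1. H is the midpoint of UF ⇒ H = (0, 1/2)
2. J is the centroid of triangle WUF ⇒ J = (1/3, 1/3)
3. K is where the line through F parallel to JH meets line JU ⇒ K = (2/3, 2/3)
4. With FV:VK = r, write λ = r/(r+1) so V = F + λ·(K−F); V is affine-linear in λ
Every point depending on V is an affine combination of V and λ-independent points, so each such coordinate is linear in λ; the λ² term in each signed area is a multiple of (K−F)×(K−F) = 0, so 2·[UFV] and 2·[HWV] are each linear in λ. Evaluating at λ=0 and λ=1:
  2·[UFV] = -2/3·λ,   2·[HWV] = 1/2
So [UFV]:[HWV] = (-2/3·λ) / (1/2). Setting this equal to -16/21:
  -2/3·λ = -16/21·(1/2)  ⇒  λ = 4/7
Then r = λ/(1−λ) = (4/7)/(3/7) = 4/3. Check: with r = 4/3, V = (8/21, 17/21) and [UFV]:[HWV] = -16/21 as required.

r = 4/3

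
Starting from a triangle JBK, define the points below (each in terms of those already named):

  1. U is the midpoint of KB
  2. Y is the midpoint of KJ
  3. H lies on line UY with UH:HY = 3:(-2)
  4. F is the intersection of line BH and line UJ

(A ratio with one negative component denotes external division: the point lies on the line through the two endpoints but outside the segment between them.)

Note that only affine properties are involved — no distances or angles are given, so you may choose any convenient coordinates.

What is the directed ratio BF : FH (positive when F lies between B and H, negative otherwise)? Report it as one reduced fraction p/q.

BF:FH = 2/3

Assign J = (0, 0), B = (1, 0), K = (0, 1) — the answer is frame-independent, so this choice is without loss of generality.
1. U is the midpoint of KB ⇒ U = (1/2, 1/2)
2. Y is the midpoint of KJ ⇒ Y = (0, 1/2)
3. H lies on line UY with UH:HY = 3:(-2) ⇒ H = (-1, 1/2)
4. F is the intersection of line BH and line UJ ⇒ F = (1/5, 1/5)
F = B + t·(H−B) with t = 2/5, so BF:FH = t:(1−t) = 2/5:3/5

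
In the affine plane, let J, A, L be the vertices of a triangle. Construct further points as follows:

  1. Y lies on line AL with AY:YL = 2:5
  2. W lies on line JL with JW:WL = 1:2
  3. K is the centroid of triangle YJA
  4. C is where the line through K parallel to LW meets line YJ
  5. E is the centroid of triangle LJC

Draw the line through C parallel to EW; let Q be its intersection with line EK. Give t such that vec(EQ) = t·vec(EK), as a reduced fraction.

Choose coordinates J = (0, 0), A = (1, 0), L = (0, 1).
1. Y lies on line AL with AY:YL = 2:5 ⇒ Y = (5/7, 2/7)
2. W lies on line JL with JW:WL = 1:2 ⇒ W = (0, 1/3)
3. K is the centroid of triangle YJA ⇒ K = (4/7, 2/21)
4. C is where the line through K parallel to LW meets line YJ ⇒ C = (4/7, 8/35)
5. E is the centroid of triangle LJC ⇒ E = (4/21, 43/105)
through C parallel to EW: direction (-4/21, -8/105); meets EK at Q = (68/147, 136/735)
Q = E + t·(K−E) with t = 5/7

t = 5/7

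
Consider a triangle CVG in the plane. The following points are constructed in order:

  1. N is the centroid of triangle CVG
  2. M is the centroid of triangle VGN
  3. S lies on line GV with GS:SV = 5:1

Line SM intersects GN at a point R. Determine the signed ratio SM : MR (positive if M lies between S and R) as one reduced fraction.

Set C = (0, 0), V = (1, 0), G = (0, 1); any affine frame gives the same invariant.
1. N is the centroid of triangle CVG ⇒ N = (1/3, 1/3)
2. M is the centroid of triangle VGN ⇒ M = (4/9, 4/9)
3. S lies on line GV with GS:SV = 5:1 ⇒ S = (5/6, 1/6)
line SM meets GN at R = (5/27, 17/27)
M = S + t·(R−S) with t = 3/5, so SM:MR = 3/5:2/5

SM:MR = 3/2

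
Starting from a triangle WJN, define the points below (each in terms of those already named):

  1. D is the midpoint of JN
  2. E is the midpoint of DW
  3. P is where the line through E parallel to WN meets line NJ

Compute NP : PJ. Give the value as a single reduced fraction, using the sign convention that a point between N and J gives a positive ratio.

NP:PJ = 1/3

Assign W = (0, 0), J = (1, 0), N = (0, 1) — the answer is frame-independent, so this choice is without loss of generality.
1. D is the midpoint of JN ⇒ D = (1/2, 1/2)
2. E is the midpoint of DW ⇒ E = (1/4, 1/4)
3. P is where the line through E parallel to WN meets line NJ ⇒ P = (1/4, 3/4)
P = N + t·(J−N) with t = 1/4, so NP:PJ = t:(1−t) = 1/4:3/4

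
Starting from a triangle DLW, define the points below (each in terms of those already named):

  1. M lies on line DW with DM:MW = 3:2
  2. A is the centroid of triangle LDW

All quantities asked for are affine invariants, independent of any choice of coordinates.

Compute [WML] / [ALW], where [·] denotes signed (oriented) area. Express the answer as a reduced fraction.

Assign D = (0, 0), L = (1, 0), W = (0, 1) — the answer is frame-independent, so this choice is without loss of generality.
1. M lies on line DW with DM:MW = 3:2 ⇒ M = (0, 3/5)
2. A is the centroid of triangle LDW ⇒ A = (1/3, 1/3)
2·[WML] = 2/5, 2·[ALW] = 1/3
[WML]:[ALW] = 2/5:1/3 = 6/5

[WML]:[ALW] = 6/5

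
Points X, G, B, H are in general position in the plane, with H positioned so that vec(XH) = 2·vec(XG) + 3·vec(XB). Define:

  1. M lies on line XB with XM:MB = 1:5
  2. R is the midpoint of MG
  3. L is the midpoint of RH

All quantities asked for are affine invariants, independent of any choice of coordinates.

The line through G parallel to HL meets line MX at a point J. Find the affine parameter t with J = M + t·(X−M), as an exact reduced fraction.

Assign X = (0, 0), G = (1, 0), B = (0, 1), H = (2, 3) — the answer is frame-independent, so this choice is without loss of generality.
1. M lies on line XB with XM:MB = 1:5 ⇒ M = (0, 1/6)
2. R is the midpoint of MG ⇒ R = (1/2, 1/12)
3. L is the midpoint of RH ⇒ L = (5/4, 37/24)
through G parallel to HL: direction (-3/4, -35/24); meets MX at J = (0, -35/18)
J = M + t·(X−M) with t = 38/3

t = 38/3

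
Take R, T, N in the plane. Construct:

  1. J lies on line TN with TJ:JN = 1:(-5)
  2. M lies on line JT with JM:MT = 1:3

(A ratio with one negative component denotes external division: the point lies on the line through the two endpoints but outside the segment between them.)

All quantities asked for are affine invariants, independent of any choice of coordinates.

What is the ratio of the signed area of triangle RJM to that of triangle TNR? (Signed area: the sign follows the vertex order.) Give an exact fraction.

Choose coordinates R = (0, 0), T = (1, 0), N = (0, 1).
1. J lies on line TN with TJ:JN = 1:(-5) ⇒ J = (5/4, -1/4)
2. M lies on line JT with JM:MT = 1:3 ⇒ M = (19/16, -3/16)
2·[RJM] = 1/16, 2·[TNR] = 1
[RJM]:[TNR] = 1/16:1 = 1/16

[RJM]:[TNR] = 1/16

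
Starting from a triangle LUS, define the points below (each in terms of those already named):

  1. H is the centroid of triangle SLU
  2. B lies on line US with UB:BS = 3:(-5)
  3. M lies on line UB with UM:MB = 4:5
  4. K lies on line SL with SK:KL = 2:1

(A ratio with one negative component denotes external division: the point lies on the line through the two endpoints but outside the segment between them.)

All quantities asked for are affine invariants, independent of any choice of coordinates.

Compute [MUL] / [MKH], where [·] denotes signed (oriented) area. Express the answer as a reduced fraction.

Work in coordinates with L = (0, 0), U = (1, 0), S = (0, 1).
1. H is the centroid of triangle SLU ⇒ H = (1/3, 1/3)
2. B lies on line US with UB:BS = 3:(-5) ⇒ B = (5/2, -3/2)
3. M lies on line UB with UM:MB = 4:5 ⇒ M = (5/3, -2/3)
4. K lies on line SL with SK:KL = 2:1 ⇒ K = (0, 1/3)
2·[MUL] = 2/3, 2·[MKH] = -1/3
[MUL]:[MKH] = 2/3:-1/3 = -2

[MUL]:[MKH] = -2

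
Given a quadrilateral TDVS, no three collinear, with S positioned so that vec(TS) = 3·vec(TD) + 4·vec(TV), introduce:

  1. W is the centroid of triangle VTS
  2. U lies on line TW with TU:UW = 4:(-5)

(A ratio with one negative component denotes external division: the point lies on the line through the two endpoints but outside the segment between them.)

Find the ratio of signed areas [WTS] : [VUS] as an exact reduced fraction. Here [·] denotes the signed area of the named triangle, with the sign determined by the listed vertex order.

Work in coordinates with T = (0, 0), D = (1, 0), V = (0, 1), S = (3, 4).
1. W is the centroid of triangle VTS ⇒ W = (1, 5/3)
2. U lies on line TW with TU:UW = 4:(-5) ⇒ U = (-4, -20/3)
2·[WTS] = 1, 2·[VUS] = 11
[WTS]:[VUS] = 1:11 = 1/11

[WTS]:[VUS] = 1/11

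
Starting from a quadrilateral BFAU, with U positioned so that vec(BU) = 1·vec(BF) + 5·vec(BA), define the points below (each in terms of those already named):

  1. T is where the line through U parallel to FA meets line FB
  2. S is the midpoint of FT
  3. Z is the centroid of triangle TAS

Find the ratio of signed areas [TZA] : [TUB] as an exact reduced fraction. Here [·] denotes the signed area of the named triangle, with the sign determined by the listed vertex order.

[TZA]:[TUB] = -1/36

Assign B = (0, 0), F = (1, 0), A = (0, 1), U = (1, 5) — the answer is frame-independent, so this choice is without loss of generality.
1. T is where the line through U parallel to FA meets line FB ⇒ T = (6, 0)
2. S is the midpoint of FT ⇒ S = (7/2, 0)
3. Z is the centroid of triangle TAS ⇒ Z = (19/6, 1/3)
2·[TZA] = -5/6, 2·[TUB] = 30
[TZA]:[TUB] = -5/6:30 = -1/36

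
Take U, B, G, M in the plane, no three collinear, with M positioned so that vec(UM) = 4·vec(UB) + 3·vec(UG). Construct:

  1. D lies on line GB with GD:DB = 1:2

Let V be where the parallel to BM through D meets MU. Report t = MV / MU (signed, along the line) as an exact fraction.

Set U = (0, 0), B = (1, 0), G = (0, 1), M = (4, 3); any affine frame gives the same invariant.
1. D lies on line GB with GD:DB = 1:2 ⇒ D = (1/3, 2/3)
through D parallel to BM: direction (3, 3); meets MU at V = (-4/3, -1)
V = M + t·(U−M) with t = 4/3

t = 4/3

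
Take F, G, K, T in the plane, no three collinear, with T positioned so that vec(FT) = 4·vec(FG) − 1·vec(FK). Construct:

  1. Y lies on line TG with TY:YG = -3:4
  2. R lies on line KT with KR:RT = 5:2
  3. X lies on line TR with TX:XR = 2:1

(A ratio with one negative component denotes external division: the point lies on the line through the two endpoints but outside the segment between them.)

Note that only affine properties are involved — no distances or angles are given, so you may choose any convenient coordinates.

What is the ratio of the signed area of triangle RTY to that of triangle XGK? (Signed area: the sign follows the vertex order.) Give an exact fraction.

[RTY]:[XGK] = -18/17

Assign F = (0, 0), G = (1, 0), K = (0, 1), T = (4, -1) — the answer is frame-independent, so this choice is without loss of generality.
1. Y lies on line TG with TY:YG = -3:4 ⇒ Y = (13, -4)
2. R lies on line KT with KR:RT = 5:2 ⇒ R = (20/7, -3/7)
3. X lies on line TR with TX:XR = 2:1 ⇒ X = (68/21, -13/21)
2·[RTY] = 12/7, 2·[XGK] = -34/21
[RTY]:[XGK] = 12/7:-34/21 = -18/17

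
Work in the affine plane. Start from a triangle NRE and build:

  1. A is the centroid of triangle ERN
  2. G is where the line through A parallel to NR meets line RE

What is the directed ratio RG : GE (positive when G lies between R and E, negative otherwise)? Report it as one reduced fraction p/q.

Set N = (0, 0), R = (1, 0), E = (0, 1); any affine frame gives the same invariant.
1. A is the centroid of triangle ERN ⇒ A = (1/3, 1/3)
2. G is where the line through A parallel to NR meets line RE ⇒ G = (2/3, 1/3)
G = R + t·(E−R) with t = 1/3, so RG:GE = t:(1−t) = 1/3:2/3

RG:GE = 1/2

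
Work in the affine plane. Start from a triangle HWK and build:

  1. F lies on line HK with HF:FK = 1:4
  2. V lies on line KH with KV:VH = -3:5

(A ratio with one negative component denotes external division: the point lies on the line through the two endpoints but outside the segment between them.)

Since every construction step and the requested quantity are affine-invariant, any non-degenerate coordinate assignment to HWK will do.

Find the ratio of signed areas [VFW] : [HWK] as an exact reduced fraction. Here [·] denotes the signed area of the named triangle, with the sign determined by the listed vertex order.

[VFW]:[HWK] = 23/10

Choose coordinates H = (0, 0), W = (1, 0), K = (0, 1).
1. F lies on line HK with HF:FK = 1:4 ⇒ F = (0, 1/5)
2. V lies on line KH with KV:VH = -3:5 ⇒ V = (0, 5/2)
2·[VFW] = 23/10, 2·[HWK] = 1
[VFW]:[HWK] = 23/10:1 = 23/10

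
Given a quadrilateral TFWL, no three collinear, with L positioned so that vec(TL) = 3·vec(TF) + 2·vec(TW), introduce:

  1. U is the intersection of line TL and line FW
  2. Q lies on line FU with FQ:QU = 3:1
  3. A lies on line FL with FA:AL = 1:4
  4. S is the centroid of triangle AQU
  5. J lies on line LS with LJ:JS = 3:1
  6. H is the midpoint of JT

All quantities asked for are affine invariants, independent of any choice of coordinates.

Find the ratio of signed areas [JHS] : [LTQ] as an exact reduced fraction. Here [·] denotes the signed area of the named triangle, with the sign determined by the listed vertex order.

[JHS]:[LTQ] = 7/40

Work in coordinates with T = (0, 0), F = (1, 0), W = (0, 1), L = (3, 2).
1. U is the intersection of line TL and line FW ⇒ U = (3/5, 2/5)
2. Q lies on line FU with FQ:QU = 3:1 ⇒ Q = (7/10, 3/10)
3. A lies on line FL with FA:AL = 1:4 ⇒ A = (7/5, 2/5)
4. S is the centroid of triangle AQU ⇒ S = (9/10, 11/30)
5. J lies on line LS with LJ:JS = 3:1 ⇒ J = (57/40, 31/40)
6. H is the midpoint of JT ⇒ H = (57/80, 31/80)
2·[JHS] = 7/80, 2·[LTQ] = 1/2
[JHS]:[LTQ] = 7/80:1/2 = 7/40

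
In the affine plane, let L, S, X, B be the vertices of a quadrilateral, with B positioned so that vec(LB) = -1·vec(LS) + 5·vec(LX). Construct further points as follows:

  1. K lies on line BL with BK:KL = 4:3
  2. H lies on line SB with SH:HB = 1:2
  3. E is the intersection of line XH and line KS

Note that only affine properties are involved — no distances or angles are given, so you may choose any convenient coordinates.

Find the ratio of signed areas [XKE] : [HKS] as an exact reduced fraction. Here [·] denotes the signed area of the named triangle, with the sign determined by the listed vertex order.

[XKE]:[HKS] = -3/10

Choose coordinates L = (0, 0), S = (1, 0), X = (0, 1), B = (-1, 5).
1. K lies on line BL with BK:KL = 4:3 ⇒ K = (-3/7, 15/7)
2. H lies on line SB with SH:HB = 1:2 ⇒ H = (1/3, 5/3)
3. E is the intersection of line XH and line KS ⇒ E = (1/7, 9/7)
2·[XKE] = -2/7, 2·[HKS] = 20/21
[XKE]:[HKS] = -2/7:20/21 = -3/10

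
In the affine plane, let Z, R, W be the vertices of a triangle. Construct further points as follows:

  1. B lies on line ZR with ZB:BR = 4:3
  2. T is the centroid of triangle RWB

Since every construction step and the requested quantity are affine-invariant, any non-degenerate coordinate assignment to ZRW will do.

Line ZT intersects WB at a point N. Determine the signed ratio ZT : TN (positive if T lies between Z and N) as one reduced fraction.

Work in coordinates with Z = (0, 0), R = (1, 0), W = (0, 1).
1. B lies on line ZR with ZB:BR = 4:3 ⇒ B = (4/7, 0)
2. T is the centroid of triangle RWB ⇒ T = (11/21, 1/3)
line ZT meets WB at N = (44/105, 4/15)
T = Z + t·(N−Z) with t = 5/4, so ZT:TN = 5/4:-1/4

ZT:TN = -5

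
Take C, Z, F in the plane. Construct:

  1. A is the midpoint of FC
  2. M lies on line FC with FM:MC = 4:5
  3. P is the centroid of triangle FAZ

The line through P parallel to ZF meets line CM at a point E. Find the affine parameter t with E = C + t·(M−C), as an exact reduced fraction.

t = 3/2

Assign C = (0, 0), Z = (1, 0), F = (0, 1) — the answer is frame-independent, so this choice is without loss of generality.
1. A is the midpoint of FC ⇒ A = (0, 1/2)
2. M lies on line FC with FM:MC = 4:5 ⇒ M = (0, 5/9)
3. P is the centroid of triangle FAZ ⇒ P = (1/3, 1/2)
through P parallel to ZF: direction (-1, 1); meets CM at E = (0, 5/6)
E = C + t·(M−C) with t = 3/2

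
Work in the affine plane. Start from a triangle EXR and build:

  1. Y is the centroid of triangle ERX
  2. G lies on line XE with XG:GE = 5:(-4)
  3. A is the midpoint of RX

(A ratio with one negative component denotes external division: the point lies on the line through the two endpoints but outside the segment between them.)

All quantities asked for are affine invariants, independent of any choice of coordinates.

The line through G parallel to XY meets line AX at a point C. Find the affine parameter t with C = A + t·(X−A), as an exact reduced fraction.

Choose coordinates E = (0, 0), X = (1, 0), R = (0, 1).
1. Y is the centroid of triangle ERX ⇒ Y = (1/3, 1/3)
2. G lies on line XE with XG:GE = 5:(-4) ⇒ G = (-4, 0)
3. A is the midpoint of RX ⇒ A = (1/2, 1/2)
through G parallel to XY: direction (-2/3, 1/3); meets AX at C = (6, -5)
C = A + t·(X−A) with t = 11

t = 11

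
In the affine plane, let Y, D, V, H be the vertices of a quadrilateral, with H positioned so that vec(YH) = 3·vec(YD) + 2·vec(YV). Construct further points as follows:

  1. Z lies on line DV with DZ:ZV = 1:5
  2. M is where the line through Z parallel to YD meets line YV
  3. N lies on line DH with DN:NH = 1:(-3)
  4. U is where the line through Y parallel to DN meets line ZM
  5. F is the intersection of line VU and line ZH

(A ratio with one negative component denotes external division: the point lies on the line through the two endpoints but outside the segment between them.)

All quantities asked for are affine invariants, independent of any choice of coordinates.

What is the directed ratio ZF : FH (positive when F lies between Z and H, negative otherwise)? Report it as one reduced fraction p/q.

ZF:FH = -5/24

Set Y = (0, 0), D = (1, 0), V = (0, 1), H = (3, 2); any affine frame gives the same invariant.
1. Z lies on line DV with DZ:ZV = 1:5 ⇒ Z = (5/6, 1/6)
2. M is where the line through Z parallel to YD meets line YV ⇒ M = (0, 1/6)
3. N lies on line DH with DN:NH = 1:(-3) ⇒ N = (0, -1)
4. U is where the line through Y parallel to DN meets line ZM ⇒ U = (1/6, 1/6)
5. F is the intersection of line VU and line ZH ⇒ F = (5/19, -6/19)
F = Z + t·(H−Z) with t = -5/19, so ZF:FH = t:(1−t) = -5/19:24/19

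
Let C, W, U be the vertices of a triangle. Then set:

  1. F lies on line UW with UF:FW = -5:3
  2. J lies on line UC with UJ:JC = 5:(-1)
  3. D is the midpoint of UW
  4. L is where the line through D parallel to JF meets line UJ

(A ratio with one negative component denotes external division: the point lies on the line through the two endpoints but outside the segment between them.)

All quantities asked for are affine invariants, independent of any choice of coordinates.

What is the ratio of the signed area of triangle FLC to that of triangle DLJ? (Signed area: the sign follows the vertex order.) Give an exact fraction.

Work in coordinates with C = (0, 0), W = (1, 0), U = (0, 1).
1. F lies on line UW with UF:FW = -5:3 ⇒ F = (5/2, -3/2)
2. J lies on line UC with UJ:JC = 5:(-1) ⇒ J = (0, -1/4)
3. D is the midpoint of UW ⇒ D = (1/2, 1/2)
4. L is where the line through D parallel to JF meets line UJ ⇒ L = (0, 3/4)
2·[FLC] = 15/8, 2·[DLJ] = 1/2
[FLC]:[DLJ] = 15/8:1/2 = 15/4

[FLC]:[DLJ] = 15/4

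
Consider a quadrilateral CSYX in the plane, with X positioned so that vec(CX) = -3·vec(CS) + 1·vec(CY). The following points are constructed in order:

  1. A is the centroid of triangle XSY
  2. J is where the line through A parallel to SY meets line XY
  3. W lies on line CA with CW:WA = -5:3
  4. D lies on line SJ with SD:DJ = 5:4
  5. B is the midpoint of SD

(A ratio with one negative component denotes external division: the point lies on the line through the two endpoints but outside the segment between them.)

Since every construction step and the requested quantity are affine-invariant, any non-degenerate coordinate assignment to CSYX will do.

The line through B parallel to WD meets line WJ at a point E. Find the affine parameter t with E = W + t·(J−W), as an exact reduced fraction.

t = -5/8

Assign C = (0, 0), S = (1, 0), Y = (0, 1), X = (-3, 1) — the answer is frame-independent, so this choice is without loss of generality.
1. A is the centroid of triangle XSY ⇒ A = (-2/3, 2/3)
2. J is where the line through A parallel to SY meets line XY ⇒ J = (-1, 1)
3. W lies on line CA with CW:WA = -5:3 ⇒ W = (-5/3, 5/3)
4. D lies on line SJ with SD:DJ = 5:4 ⇒ D = (-1/9, 5/9)
5. B is the midpoint of SD ⇒ B = (4/9, 5/18)
through B parallel to WD: direction (14/9, -10/9); meets WJ at E = (-25/12, 25/12)
E = W + t·(J−W) with t = -5/8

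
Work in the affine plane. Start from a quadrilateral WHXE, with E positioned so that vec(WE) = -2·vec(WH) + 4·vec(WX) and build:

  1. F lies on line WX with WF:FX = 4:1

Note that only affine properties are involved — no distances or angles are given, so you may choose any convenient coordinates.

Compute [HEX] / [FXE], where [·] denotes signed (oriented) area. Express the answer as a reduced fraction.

Assign W = (0, 0), H = (1, 0), X = (0, 1), E = (-2, 4) — the answer is frame-independent, so this choice is without loss of generality.
1. F lies on line WX with WF:FX = 4:1 ⇒ F = (0, 4/5)
2·[HEX] = 1, 2·[FXE] = 2/5
[HEX]:[FXE] = 1:2/5 = 5/2

[HEX]:[FXE] = 5/2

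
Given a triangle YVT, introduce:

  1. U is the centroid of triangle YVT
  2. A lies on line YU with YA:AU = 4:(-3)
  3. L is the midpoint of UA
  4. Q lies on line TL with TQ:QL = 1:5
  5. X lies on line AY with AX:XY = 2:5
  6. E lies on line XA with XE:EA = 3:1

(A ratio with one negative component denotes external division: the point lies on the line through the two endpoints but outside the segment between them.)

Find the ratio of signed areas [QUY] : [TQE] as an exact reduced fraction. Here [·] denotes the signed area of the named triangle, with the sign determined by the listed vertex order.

Set Y = (0, 0), V = (1, 0), T = (0, 1); any affine frame gives the same invariant.
1. U is the centroid of triangle YVT ⇒ U = (1/3, 1/3)
2. A lies on line YU with YA:AU = 4:(-3) ⇒ A = (4/3, 4/3)
3. L is the midpoint of UA ⇒ L = (5/6, 5/6)
4. Q lies on line TL with TQ:QL = 1:5 ⇒ Q = (5/36, 35/36)
5. X lies on line AY with AX:XY = 2:5 ⇒ X = (20/21, 20/21)
6. E lies on line XA with XE:EA = 3:1 ⇒ E = (26/21, 26/21)
2·[QUY] = -5/18, 2·[TQE] = 17/252
[QUY]:[TQE] = -5/18:17/252 = -70/17

[QUY]:[TQE] = -70/17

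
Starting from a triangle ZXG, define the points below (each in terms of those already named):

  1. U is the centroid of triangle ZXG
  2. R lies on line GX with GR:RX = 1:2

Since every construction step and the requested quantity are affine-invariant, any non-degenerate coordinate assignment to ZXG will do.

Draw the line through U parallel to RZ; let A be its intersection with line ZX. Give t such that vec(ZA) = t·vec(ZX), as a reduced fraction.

t = 1/6

Work in coordinates with Z = (0, 0), X = (1, 0), G = (0, 1).
1. U is the centroid of triangle ZXG ⇒ U = (1/3, 1/3)
2. R lies on line GX with GR:RX = 1:2 ⇒ R = (1/3, 2/3)
through U parallel to RZ: direction (-1/3, -2/3); meets ZX at A = (1/6, 0)
A = Z + t·(X−Z) with t = 1/6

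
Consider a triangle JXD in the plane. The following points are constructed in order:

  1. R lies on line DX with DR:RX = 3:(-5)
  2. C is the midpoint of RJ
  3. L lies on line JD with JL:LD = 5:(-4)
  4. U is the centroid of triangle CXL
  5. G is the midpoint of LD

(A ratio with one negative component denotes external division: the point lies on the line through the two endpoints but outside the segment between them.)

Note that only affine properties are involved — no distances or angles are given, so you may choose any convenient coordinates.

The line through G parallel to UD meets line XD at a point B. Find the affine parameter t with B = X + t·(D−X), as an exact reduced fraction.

Assign J = (0, 0), X = (1, 0), D = (0, 1) — the answer is frame-independent, so this choice is without loss of generality.
1. R lies on line DX with DR:RX = 3:(-5) ⇒ R = (-3/2, 5/2)
2. C is the midpoint of RJ ⇒ C = (-3/4, 5/4)
3. L lies on line JD with JL:LD = 5:(-4) ⇒ L = (0, 5)
4. U is the centroid of triangle CXL ⇒ U = (1/12, 25/12)
5. G is the midpoint of LD ⇒ G = (0, 3)
through G parallel to UD: direction (-1/12, -13/12); meets XD at B = (-1/7, 8/7)
B = X + t·(D−X) with t = 8/7

t = 8/7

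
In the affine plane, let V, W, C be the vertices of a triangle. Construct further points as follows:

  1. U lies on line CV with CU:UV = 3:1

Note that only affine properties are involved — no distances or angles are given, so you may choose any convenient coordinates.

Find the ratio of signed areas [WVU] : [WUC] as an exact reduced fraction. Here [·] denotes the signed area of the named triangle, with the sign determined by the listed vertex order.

Assign V = (0, 0), W = (1, 0), C = (0, 1) — the answer is frame-independent, so this choice is without loss of generality.
1. U lies on line CV with CU:UV = 3:1 ⇒ U = (0, 1/4)
2·[WVU] = -1/4, 2·[WUC] = -3/4
[WVU]:[WUC] = -1/4:-3/4 = 1/3

[WVU]:[WUC] = 1/3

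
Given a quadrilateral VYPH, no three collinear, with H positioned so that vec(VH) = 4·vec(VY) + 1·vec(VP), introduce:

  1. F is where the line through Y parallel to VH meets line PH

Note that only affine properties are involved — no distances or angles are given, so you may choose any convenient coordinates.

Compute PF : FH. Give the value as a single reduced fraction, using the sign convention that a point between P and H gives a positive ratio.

Work in coordinates with V = (0, 0), Y = (1, 0), P = (0, 1), H = (4, 1).
1. F is where the line through Y parallel to VH meets line PH ⇒ F = (5, 1)
F = P + t·(H−P) with t = 5/4, so PF:FH = t:(1−t) = 5/4:-1/4

PF:FH = -5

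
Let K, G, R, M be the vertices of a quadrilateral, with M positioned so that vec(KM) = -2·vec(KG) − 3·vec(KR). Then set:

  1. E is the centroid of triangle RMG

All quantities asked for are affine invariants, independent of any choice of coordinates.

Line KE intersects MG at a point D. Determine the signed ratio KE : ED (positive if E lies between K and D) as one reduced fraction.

Work in coordinates with K = (0, 0), G = (1, 0), R = (0, 1), M = (-2, -3).
1. E is the centroid of triangle RMG ⇒ E = (-1/3, -2/3)
line KE meets MG at D = (-1, -2)
E = K + t·(D−K) with t = 1/3, so KE:ED = 1/3:2/3

KE:ED = 1/2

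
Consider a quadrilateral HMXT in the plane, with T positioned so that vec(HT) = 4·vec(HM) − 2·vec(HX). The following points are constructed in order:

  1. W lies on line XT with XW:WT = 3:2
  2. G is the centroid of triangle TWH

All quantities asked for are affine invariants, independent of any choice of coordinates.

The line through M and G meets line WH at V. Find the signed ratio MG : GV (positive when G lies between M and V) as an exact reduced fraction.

Set H = (0, 0), M = (1, 0), X = (0, 1), T = (4, -2); any affine frame gives the same invariant.
1. W lies on line XT with XW:WT = 3:2 ⇒ W = (12/5, -4/5)
2. G is the centroid of triangle TWH ⇒ G = (32/15, -14/15)
line MG meets WH at V = (42/25, -14/25)
G = M + t·(V−M) with t = 5/3, so MG:GV = 5/3:-2/3

MG:GV = -5/2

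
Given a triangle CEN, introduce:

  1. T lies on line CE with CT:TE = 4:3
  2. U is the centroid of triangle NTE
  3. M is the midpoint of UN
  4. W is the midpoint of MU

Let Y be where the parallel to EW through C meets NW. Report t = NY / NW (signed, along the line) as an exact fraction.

Assign C = (0, 0), E = (1, 0), N = (0, 1) — the answer is frame-independent, so this choice is without loss of generality.
1. T lies on line CE with CT:TE = 4:3 ⇒ T = (4/7, 0)
2. U is the centroid of triangle NTE ⇒ U = (11/21, 1/3)
3. M is the midpoint of UN ⇒ M = (11/42, 2/3)
4. W is the midpoint of MU ⇒ W = (11/28, 1/2)
through C parallel to EW: direction (-17/28, 1/2); meets NW at Y = (187/84, -11/6)
Y = N + t·(W−N) with t = 17/3

t = 17/3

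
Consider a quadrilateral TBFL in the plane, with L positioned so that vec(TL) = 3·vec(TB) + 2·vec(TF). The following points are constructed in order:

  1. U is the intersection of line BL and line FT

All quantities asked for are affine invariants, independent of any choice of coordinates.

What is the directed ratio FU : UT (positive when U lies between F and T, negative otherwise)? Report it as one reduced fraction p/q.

FU:UT = -2

Assign T = (0, 0), B = (1, 0), F = (0, 1), L = (3, 2) — the answer is frame-independent, so this choice is without loss of generality.
1. U is the intersection of line BL and line FT ⇒ U = (0, -1)
U = F + t·(T−F) with t = 2, so FU:UT = t:(1−t) = 2:-1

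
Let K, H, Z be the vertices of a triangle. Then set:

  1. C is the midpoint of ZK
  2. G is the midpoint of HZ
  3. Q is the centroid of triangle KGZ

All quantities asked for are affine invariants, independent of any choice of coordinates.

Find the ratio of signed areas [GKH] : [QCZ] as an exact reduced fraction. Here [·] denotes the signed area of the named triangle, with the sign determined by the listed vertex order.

Choose coordinates K = (0, 0), H = (1, 0), Z = (0, 1).
1. C is the midpoint of ZK ⇒ C = (0, 1/2)
2. G is the midpoint of HZ ⇒ G = (1/2, 1/2)
3. Q is the centroid of triangle KGZ ⇒ Q = (1/6, 1/2)
2·[GKH] = 1/2, 2·[QCZ] = -1/12
[GKH]:[QCZ] = 1/2:-1/12 = -6

[GKH]:[QCZ] = -6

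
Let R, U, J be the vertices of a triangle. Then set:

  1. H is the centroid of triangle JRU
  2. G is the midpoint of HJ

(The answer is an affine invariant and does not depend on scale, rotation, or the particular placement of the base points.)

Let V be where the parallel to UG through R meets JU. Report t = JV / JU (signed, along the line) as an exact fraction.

Work in coordinates with R = (0, 0), U = (1, 0), J = (0, 1).
1. H is the centroid of triangle JRU ⇒ H = (1/3, 1/3)
2. G is the midpoint of HJ ⇒ G = (1/6, 2/3)
through R parallel to UG: direction (-5/6, 2/3); meets JU at V = (5, -4)
V = J + t·(U−J) with t = 5

t = 5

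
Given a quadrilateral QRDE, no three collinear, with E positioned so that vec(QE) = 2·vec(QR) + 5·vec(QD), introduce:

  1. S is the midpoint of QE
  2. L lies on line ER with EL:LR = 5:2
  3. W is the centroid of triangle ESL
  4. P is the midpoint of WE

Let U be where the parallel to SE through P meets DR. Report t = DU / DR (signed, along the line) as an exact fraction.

t = 109/294

Choose coordinates Q = (0, 0), R = (1, 0), D = (0, 1), E = (2, 5).
1. S is the midpoint of QE ⇒ S = (1, 5/2)
2. L lies on line ER with EL:LR = 5:2 ⇒ L = (9/7, 10/7)
3. W is the centroid of triangle ESL ⇒ W = (10/7, 125/42)
4. P is the midpoint of WE ⇒ P = (12/7, 335/84)
through P parallel to SE: direction (1, 5/2); meets DR at U = (109/294, 185/294)
U = D + t·(R−D) with t = 109/294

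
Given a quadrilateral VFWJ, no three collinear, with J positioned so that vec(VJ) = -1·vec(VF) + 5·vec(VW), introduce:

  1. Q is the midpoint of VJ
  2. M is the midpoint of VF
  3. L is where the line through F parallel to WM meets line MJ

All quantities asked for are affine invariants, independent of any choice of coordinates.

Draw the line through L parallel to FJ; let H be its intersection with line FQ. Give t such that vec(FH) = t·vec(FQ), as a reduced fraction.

t = 1/2

Choose coordinates V = (0, 0), F = (1, 0), W = (0, 1), J = (-1, 5).
1. Q is the midpoint of VJ ⇒ Q = (-1/2, 5/2)
2. M is the midpoint of VF ⇒ M = (1/2, 0)
3. L is where the line through F parallel to WM meets line MJ ⇒ L = (-1/4, 5/2)
through L parallel to FJ: direction (-2, 5); meets FQ at H = (1/4, 5/4)
H = F + t·(Q−F) with t = 1/2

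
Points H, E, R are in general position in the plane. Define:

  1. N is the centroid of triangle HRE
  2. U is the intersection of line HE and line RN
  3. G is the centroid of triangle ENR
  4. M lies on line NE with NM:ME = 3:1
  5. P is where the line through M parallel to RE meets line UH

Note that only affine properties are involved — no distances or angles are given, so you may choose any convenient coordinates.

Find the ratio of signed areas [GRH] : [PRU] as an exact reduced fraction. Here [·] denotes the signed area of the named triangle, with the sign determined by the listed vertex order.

[GRH]:[PRU] = 16/15

Work in coordinates with H = (0, 0), E = (1, 0), R = (0, 1).
1. N is the centroid of triangle HRE ⇒ N = (1/3, 1/3)
2. U is the intersection of line HE and line RN ⇒ U = (1/2, 0)
3. G is the centroid of triangle ENR ⇒ G = (4/9, 4/9)
4. M lies on line NE with NM:ME = 3:1 ⇒ M = (5/6, 1/12)
5. P is where the line through M parallel to RE meets line UH ⇒ P = (11/12, 0)
2·[GRH] = 4/9, 2·[PRU] = 5/12
[GRH]:[PRU] = 4/9:5/12 = 16/15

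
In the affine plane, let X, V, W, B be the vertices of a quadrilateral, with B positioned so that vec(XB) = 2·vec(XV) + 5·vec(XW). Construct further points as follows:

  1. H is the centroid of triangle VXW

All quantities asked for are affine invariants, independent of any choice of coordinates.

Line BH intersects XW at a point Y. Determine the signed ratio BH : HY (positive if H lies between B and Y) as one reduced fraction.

BH:HY = 5

Work in coordinates with X = (0, 0), V = (1, 0), W = (0, 1), B = (2, 5).
1. H is the centroid of triangle VXW ⇒ H = (1/3, 1/3)
line BH meets XW at Y = (0, -3/5)
H = B + t·(Y−B) with t = 5/6, so BH:HY = 5/6:1/6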